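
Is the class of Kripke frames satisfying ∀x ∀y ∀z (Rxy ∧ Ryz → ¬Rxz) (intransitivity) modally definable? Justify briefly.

No — not modally definable

Modal frame validity is preserved under surjective bounded morphisms.
The 3-cycle (worlds a,b,c with a→b→c→a) is intransitive. Mapping every world to a single reflexive point • is a surjective bounded morphism; the reflexive point is not intransitive (R••∧R•• but R••).
So no modal formula (or set of formulas) defines exactly the intransitive frames.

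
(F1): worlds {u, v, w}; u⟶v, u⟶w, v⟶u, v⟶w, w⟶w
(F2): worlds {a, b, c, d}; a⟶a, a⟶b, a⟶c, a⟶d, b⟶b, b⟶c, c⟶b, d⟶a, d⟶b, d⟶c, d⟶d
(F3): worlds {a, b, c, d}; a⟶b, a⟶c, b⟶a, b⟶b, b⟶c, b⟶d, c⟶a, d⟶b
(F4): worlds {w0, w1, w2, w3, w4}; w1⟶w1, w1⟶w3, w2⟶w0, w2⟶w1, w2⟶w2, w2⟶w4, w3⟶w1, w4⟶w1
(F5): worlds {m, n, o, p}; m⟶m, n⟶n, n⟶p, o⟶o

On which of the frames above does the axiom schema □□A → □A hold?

This is the axiom for density; its first-order frame correspondent is ∀x ∀y (Rxy → ∃z (Rxz ∧ Rzy)).
(F1): fails — Ruv but no z with Ruz and Rzv.
(F2): condition met.
(F3): fails — Rca but no z with Rcz and Rza.
(F4): condition met.
(F5): condition met.
Valid on: (F2), (F4), (F5).

(F2), (F4), (F5)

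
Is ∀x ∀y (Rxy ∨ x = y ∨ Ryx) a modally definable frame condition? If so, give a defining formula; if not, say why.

If a class were modally definable it would be closed under disjoint unions (Goldblatt–Thomason).
Take 3 disjoint single-world reflexive frames: each is trivially connected, but their disjoint union has 3 worlds with no edge between distinct components, so it is not connected.
So no modal formula (or set of formulas) defines exactly the connected frames.

Not definable by any modal formula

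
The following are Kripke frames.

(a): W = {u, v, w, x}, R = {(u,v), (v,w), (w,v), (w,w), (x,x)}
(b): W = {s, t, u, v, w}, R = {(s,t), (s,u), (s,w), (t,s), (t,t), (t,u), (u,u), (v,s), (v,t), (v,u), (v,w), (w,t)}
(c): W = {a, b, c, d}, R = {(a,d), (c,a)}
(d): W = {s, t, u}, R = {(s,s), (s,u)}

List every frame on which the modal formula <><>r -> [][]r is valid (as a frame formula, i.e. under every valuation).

This is the axiom for a generalized confluence (Geach) condition; its first-order frame correspondent is forall x forall y forall z ((x R^2 y & x R^2 z) -> exists w (y = w & z = w)).
(a): fails — vR²v, vR²w but v ≠ w.
(b): fails — sR²s, sR²t but s ≠ t.
(c): ✓.
(d): fails — sR²s, sR²u but s ≠ u.
Valid on: (c).

(c)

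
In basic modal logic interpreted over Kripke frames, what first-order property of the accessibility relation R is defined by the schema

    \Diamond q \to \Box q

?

partial functionality: \forall x \forall y \forall z (Rxy \wedge Rxz \to y = z)

Suppose ◇q→□q is valid. Take Rxy, Rxz and set V(q)={y}. Then ◇q at x, so □q at x, so q at z, i.e. z=y.
Conversely, on a frame with partial functionality the schema holds at every world under every valuation.
Frame condition: \forall x \forall y \forall z (Rxy \wedge Rxz \to y = z).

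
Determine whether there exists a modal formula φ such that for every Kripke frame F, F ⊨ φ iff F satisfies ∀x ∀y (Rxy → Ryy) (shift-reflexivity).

Definable; □(□q → q) defines it

This is a Sahlqvist condition; the T□ axiom □(□q → q) defines it.
Suppose □(□q→q) is valid. Take Rxy and set V(q)={w : Ryw}. Then at y, □q holds; since □(□q→q) at x, □q→q at y, so q at y, i.e. Ryy.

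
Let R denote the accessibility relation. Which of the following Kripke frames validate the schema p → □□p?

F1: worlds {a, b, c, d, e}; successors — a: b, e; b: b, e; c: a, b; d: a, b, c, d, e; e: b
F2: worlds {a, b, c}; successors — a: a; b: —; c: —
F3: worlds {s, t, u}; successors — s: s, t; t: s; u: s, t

This is the axiom for a generalized confluence (Geach) condition; its first-order frame correspondent is ∀x ∀z (xR²z → ∃w (x = w ∧ z = w)).
F1: fails — aR²b but a ≠ b.
F2: ✓.
F3: fails — sR²t but s ≠ t.

F2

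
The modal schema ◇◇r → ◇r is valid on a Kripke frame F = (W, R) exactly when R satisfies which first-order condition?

Equivalently (dual form): □r → □□r.
Suppose □r→□□r is valid. Take Rxy, Ryz and set V(r)={w : Rxw}. Then □r at x, so □□r at x, so □r at y, so r at z, i.e. Rxz.

transitivity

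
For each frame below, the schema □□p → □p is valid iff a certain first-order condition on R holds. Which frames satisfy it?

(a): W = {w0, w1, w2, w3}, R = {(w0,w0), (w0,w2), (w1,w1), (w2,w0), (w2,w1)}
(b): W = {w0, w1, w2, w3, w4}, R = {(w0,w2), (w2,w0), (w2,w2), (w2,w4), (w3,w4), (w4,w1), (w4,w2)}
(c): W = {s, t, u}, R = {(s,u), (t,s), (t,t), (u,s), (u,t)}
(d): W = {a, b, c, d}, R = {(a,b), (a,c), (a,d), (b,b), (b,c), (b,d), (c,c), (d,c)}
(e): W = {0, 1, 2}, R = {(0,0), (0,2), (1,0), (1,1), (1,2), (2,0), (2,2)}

This is the axiom for density; its first-order frame correspondent is ∀x ∀y (Rxy → ∃z (Rxz ∧ Rzy)).
(a): satisfies the condition.
(b): fails — Rw4w1 but no z with Rw4z and Rzw1.
(c): fails — Rsu but no z with Rsz and Rzu.
(d): satisfies the condition.
(e): satisfies the condition.
Valid on: (a), (d), (e).

(a), (d), (e)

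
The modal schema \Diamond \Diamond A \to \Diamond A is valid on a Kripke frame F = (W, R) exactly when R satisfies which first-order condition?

Equivalently (dual form): □A → □□A.
Suppose □A→□□A is valid. Take Rxy, Ryz and set V(A)={w : Rxw}. Then □A at x, so □□A at x, so □A at y, so A at z, i.e. Rxz.
The converse is a direct semantic check.
So the correspondent is transitivity.

transitivity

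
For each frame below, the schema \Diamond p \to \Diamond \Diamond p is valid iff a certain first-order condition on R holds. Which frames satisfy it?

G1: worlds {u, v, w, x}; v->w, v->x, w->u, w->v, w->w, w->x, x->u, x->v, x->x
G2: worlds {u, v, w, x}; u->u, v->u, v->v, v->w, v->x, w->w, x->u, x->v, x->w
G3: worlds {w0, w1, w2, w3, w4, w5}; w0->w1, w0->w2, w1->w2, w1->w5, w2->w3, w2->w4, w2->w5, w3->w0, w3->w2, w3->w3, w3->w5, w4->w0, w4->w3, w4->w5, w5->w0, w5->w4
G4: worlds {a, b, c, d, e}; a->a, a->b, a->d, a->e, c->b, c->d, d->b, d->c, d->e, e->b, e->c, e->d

Frame correspondent (Sahlqvist): \forall x \forall y (xRy \to \exists w (y = w \wedge x R^2 w)) — i.e. a generalized confluence (Geach) condition.
G1: satisfies the condition.
G2: satisfies the condition.
G3: fails — w0Rw1 but no w with w1=w and w0R²w.
G4: fails — cRd but no w with d=w and cR²w.
Valid on: G1, G2.

G1, G2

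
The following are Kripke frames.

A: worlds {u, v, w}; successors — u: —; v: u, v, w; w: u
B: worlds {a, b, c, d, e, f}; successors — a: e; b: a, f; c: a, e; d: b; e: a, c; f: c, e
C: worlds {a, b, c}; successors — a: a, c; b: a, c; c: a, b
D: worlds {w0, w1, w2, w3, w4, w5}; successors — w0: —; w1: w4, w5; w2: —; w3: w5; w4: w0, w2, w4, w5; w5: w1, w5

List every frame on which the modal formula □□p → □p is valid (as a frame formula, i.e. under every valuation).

D

The schema corresponds to density: ∀x ∀y (Rxy → ∃z (Rxz ∧ Rzy)).
A: fails — Rwu but no z with Rwz and Rzu.
B: fails — Rbf but no z with Rbz and Rzf.
C: fails — Rcb but no z with Rcz and Rzb.
D: satisfies the condition.
Valid on: D.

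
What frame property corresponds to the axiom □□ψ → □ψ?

density

This is the C4 axiom.
It corresponds to density: ∀x ∀y (Rxy → ∃z (Rxz ∧ Rzy)).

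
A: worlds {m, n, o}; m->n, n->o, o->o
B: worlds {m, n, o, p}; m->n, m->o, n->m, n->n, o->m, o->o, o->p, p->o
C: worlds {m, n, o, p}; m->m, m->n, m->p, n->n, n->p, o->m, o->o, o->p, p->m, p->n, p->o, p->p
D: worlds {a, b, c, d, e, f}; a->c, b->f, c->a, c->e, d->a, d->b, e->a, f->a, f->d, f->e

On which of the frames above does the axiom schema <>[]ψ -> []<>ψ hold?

The schema corresponds to convergence: forall x forall y forall z (Rxy & Rxz -> exists w (Ryw & Rzw)).
A: ✓.
B: ✓.
C: ✓.
D: fails — Rce and Rca but e and a have no common successor.
Valid on: A, B, C.

A, B, C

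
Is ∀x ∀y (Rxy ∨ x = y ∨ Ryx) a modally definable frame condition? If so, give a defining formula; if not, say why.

Not modally definable

Modal frame validity is preserved under disjoint unions.
Take 4 disjoint single-world reflexive frames: each is trivially connected, but their disjoint union has 4 worlds with no edge between distinct components, so it is not connected.
So no modal formula (or set of formulas) defines exactly the connected frames.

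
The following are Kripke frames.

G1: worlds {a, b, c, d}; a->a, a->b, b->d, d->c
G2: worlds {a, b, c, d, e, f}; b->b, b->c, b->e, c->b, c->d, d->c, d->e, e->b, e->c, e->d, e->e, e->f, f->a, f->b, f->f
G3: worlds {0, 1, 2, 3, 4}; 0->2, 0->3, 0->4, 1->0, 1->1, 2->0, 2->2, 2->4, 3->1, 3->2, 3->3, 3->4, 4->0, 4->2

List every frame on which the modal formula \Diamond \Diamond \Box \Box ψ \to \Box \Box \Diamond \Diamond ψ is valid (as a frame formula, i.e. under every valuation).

This is the axiom for a generalized confluence (Geach) condition; its first-order frame correspondent is \forall x \forall y \forall z ((x R^2 y \wedge x R^2 z) \to \exists w (y R^2 w \wedge z R^2 w)).
G1: fails — aR²a, aR²b but no w with aR²w and bR²w.
G2: fails — eR²a, eR²a but no w with aR²w and aR²w.
G3: condition met.

G3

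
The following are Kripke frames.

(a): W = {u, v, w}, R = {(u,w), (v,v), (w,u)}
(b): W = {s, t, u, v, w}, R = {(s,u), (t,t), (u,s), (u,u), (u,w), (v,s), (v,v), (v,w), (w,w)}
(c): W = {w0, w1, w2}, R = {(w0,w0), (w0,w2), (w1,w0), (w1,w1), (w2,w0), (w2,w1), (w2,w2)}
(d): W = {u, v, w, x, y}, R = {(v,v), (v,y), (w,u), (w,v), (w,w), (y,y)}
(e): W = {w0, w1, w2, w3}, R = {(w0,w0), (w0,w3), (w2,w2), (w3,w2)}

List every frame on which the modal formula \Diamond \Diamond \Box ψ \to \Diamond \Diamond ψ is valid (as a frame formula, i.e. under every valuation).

(b), (c), (e)

This is the axiom for a generalized confluence (Geach) condition; its first-order frame correspondent is \forall x \forall y (x R^2 y \to \exists w (yRw \wedge x R^2 w)).
(a): fails — uR²u but no t with uRt and uR²t.
(b): holds.
(c): holds.
(d): fails — wR²u but no t with uRt and wR²t.
(e): holds.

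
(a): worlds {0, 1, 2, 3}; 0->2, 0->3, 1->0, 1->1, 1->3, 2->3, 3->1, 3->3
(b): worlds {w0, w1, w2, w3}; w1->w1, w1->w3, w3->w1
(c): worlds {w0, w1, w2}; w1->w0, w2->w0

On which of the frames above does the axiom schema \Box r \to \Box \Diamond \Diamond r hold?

(a), (b)

The schema corresponds to a generalized confluence (Geach) condition: \forall x \forall z (xRz \to \exists w (xRw \wedge z R^2 w)).
(a): ✓.
(b): ✓.
(c): fails — w1Rw0 but no w with w1Rw and w0R²w.
Valid on: (a), (b).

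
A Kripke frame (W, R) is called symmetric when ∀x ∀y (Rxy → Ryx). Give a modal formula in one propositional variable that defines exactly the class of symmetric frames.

q → □◇q

The condition is symmetry. The B schema q → □◇q defines it.
Suppose q→□◇q is valid. Take Rxy and set V(q)={x}. Then q at x, so □◇q at x, so ◇q at y, so some z with Ryz has q; z=x, i.e. Ryx.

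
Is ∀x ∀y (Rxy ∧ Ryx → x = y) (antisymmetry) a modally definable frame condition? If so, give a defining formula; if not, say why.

No

Any modally definable frame class is closed under surjective bounded morphisms.
The 4-cycle (worlds a,b,c,d with a→b→c→d→a) is antisymmetric. Sending even-indexed worlds to • and odd-indexed worlds to ∘ is a surjective bounded morphism onto the two-world frame with •↔∘, which is not antisymmetric.
So the class is not modally definable.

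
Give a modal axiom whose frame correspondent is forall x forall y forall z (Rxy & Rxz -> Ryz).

The condition is the Euclidean property. The 5 schema ◇q → □◇q defines it.
Suppose ◇q→□◇q is valid. Take Rxy, Rxz and set V(q)={y}. Then ◇q at x, so □◇q at x, so ◇q at z, so some w with Rzw has q; w=y, i.e. Rzy. By symmetry of the argument, Ryz.

◇q → □◇q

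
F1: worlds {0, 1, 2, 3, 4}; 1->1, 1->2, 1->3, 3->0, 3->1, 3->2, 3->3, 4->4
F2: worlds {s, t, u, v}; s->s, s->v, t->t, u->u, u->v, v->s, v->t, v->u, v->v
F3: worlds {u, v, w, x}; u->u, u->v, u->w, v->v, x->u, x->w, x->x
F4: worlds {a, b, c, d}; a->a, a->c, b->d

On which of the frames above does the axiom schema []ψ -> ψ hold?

F2

Frame correspondent (Sahlqvist): forall x Rxx — i.e. reflexivity.
F1: fails — world 0 does not see itself.
F2: condition met.
F3: fails — world w does not see itself.
F4: fails — world b does not see itself.
Valid on: F2.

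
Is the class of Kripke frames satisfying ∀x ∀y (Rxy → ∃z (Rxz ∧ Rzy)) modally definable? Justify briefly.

Yes — defined by □□p → □p

The condition is density. A defining modal formula is □□p → □p.
Suppose □□p→□p is valid. Take Rxy and set V(p)={w : xR²w}. Then □□p at x, so □p at x, so p at y, i.e. ∃z(Rxz∧Rzy).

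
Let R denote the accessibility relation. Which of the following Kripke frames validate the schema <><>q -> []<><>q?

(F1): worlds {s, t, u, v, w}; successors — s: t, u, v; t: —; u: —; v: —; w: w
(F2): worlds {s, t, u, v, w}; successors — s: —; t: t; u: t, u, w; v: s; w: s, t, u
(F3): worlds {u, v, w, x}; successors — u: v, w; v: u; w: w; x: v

The schema corresponds to a generalized confluence (Geach) condition: forall x forall y forall z ((x R^2 y & xRz) -> exists w (y = w & z R^2 w)).
(F1): satisfies the condition.
(F2): fails — uR²s, uRt but no w* with s=w* and tR²w*.
(F3): fails — uR²u, uRv but no t with u=t and vR²t.

(F1)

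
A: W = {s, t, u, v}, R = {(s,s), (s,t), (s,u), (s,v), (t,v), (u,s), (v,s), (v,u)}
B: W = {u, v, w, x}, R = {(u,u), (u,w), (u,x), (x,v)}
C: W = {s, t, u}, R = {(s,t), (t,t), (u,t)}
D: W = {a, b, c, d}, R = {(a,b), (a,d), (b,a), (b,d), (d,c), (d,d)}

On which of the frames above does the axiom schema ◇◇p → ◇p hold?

The schema corresponds to transitivity: ∀x ∀y ∀z (Rxy ∧ Ryz → Rxz).
A: fails — Rtv and Rvu but not Rtu.
B: fails — Rux and Rxv but not Ruv.
C: holds.
D: fails — Rab and Rba but not Raa.

C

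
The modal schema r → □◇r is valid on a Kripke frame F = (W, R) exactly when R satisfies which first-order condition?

Suppose r→□◇r is valid. Take Rxy and set V(r)={x}. Then r at x, so □◇r at x, so ◇r at y, so some z with Ryz has r; z=x, i.e. Ryx.
Conversely, on a frame with symmetry the schema holds at every world under every valuation.
So the correspondent is symmetry.

symmetry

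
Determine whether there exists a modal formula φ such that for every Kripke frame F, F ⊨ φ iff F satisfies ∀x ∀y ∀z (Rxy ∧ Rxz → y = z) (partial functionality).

Yes — defined by ◇q → □q

This is a Sahlqvist condition; the CD axiom ◇q → □q defines it.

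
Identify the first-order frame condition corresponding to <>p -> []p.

This schema is the CD axiom.
Its frame correspondent is partial functionality — forall x forall y forall z (Rxy & Rxz -> y = z).

Partial functionality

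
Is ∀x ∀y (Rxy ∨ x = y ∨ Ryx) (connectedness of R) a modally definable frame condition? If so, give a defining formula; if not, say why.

No

Any modally definable frame class is closed under disjoint unions.
Take 3 disjoint single-world reflexive frames: each is trivially connected, but their disjoint union has 3 worlds with no edge between distinct components, so it is not connected.
So no modal formula (or set of formulas) defines exactly the connected frames.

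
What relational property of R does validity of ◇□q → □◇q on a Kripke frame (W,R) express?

convergence

Suppose ◇□q→□◇q is valid. Take Rxy, Rxz and set V(q)={w : Ryw}. Then □q at y so ◇□q at x, so □◇q at x, so ◇q at z, giving w with Rzw and Ryw.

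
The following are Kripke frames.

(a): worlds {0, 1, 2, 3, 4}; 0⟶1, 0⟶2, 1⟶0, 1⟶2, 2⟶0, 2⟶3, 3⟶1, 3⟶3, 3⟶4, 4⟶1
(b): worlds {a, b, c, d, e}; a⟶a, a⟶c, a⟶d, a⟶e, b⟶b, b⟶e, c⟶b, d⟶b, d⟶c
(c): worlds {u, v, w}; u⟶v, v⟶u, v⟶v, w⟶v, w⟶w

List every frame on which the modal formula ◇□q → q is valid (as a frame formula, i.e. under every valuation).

This is the axiom for symmetry; its first-order frame correspondent is ∀x ∀y (Rxy → Ryx).
(a): fails — R34 but not R43.
(b): fails — Rdc but not Rcd.
(c): fails — Rwv but not Rvw.

none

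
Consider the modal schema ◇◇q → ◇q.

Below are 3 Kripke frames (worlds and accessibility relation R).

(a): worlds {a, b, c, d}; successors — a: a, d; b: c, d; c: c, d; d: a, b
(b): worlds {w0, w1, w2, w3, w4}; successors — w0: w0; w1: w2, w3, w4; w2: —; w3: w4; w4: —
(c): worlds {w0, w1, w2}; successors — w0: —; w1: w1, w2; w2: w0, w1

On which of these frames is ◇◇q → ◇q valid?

This is the axiom for transitivity; its first-order frame correspondent is ∀x ∀y ∀z (Rxy ∧ Ryz → Rxz).
(a): fails — Rcd and Rdb but not Rcb.
(b): satisfies the condition.
(c): fails — Rw1w2 and Rw2w0 but not Rw1w0.

(b)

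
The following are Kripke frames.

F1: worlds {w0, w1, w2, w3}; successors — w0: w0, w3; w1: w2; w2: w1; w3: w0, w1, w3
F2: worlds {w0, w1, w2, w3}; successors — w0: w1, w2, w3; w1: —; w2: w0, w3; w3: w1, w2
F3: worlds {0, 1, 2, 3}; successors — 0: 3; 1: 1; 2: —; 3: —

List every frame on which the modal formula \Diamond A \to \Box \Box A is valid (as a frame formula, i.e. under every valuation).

F3

Frame correspondent (Sahlqvist): \forall x \forall y \forall z ((xRy \wedge x R^2 z) \to \exists w (y = w \wedge z = w)) — i.e. a generalized confluence (Geach) condition.
F1: fails — w0Rw0, w0R²w1 but w0 ≠ w1.
F2: fails — w0Rw1, w0R²w0 but w1 ≠ w0.
F3: condition met.
Valid on: F3.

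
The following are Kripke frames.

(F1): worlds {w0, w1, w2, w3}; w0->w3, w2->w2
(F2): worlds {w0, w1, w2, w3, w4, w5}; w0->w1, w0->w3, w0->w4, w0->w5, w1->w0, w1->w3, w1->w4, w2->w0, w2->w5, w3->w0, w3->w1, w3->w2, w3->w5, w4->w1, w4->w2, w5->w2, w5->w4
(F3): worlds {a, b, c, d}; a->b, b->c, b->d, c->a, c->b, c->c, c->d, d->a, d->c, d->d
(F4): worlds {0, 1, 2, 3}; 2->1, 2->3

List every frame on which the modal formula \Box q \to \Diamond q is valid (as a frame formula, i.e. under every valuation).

The schema corresponds to seriality: \forall x \exists y Rxy.
(F1): fails — world w1 has no successor.
(F2): ✓.
(F3): ✓.
(F4): fails — world 0 has no successor.

(F2), (F3)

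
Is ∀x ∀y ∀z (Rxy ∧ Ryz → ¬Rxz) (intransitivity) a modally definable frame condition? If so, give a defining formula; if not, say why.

Any modally definable frame class is closed under surjective bounded morphisms.
The 7-cycle (worlds w0,w1,w2,w3,w4,w5,w6 with w0→w1→w2→w3→w4→w5→w6→w0) is intransitive. Mapping every world to a single reflexive point • is a surjective bounded morphism; the reflexive point is not intransitive (R••∧R•• but R••).
So the class is not modally definable.

No — not modally definable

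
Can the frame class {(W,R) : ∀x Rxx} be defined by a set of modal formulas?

Yes, by □r → r

This is a Sahlqvist condition; the T axiom □r → r defines it.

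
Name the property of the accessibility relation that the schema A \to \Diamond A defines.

Reflexivity

This is a form of the T axiom.
Its frame correspondent is reflexivity — \forall x Rxx.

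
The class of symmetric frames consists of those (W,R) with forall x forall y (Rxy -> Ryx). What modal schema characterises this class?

p → □◇p

A defining formula is p → □◇p (the B axiom).
Suppose p→□◇p is valid. Take Rxy and set V(p)={x}. Then p at x, so □◇p at x, so ◇p at y, so some z with Ryz has p; z=x, i.e. Ryx.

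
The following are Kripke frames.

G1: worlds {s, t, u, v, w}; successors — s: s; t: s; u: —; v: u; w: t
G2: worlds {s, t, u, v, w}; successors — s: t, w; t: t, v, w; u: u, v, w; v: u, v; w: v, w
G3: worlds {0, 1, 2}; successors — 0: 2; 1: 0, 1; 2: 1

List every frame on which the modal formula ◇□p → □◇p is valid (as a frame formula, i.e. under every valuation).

G2

The schema corresponds to convergence: ∀x ∀y ∀z (Rxy ∧ Rxz → ∃w (Ryw ∧ Rzw)).
G1: fails — Rvu and Rvu but u and u have no common successor.
G2: ✓.
G3: fails — R10 and R11 but 0 and 1 have no common successor.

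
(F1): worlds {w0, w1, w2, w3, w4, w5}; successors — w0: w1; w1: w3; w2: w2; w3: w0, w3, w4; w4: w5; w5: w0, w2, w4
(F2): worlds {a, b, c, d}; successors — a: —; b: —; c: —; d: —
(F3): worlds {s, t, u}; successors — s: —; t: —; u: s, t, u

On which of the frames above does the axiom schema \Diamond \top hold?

(F1)

Frame correspondent (Sahlqvist): \forall x \exists y Rxy — i.e. seriality.
(F1): ✓.
(F2): fails — world a has no successor.
(F3): fails — world s has no successor.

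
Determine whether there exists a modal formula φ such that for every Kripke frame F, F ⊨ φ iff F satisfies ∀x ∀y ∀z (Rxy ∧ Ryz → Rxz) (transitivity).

Definable; □q → □□q defines it

The condition is transitivity. A defining modal formula is □q → □□q.
Suppose □q→□□q is valid. Take Rxy, Ryz and set V(q)={w : Rxw}. Then □q at x, so □□q at x, so □q at y, so q at z, i.e. Rxz.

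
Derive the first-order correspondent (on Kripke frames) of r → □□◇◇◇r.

∀x ∀z (xR²z → ∃w (x = w ∧ zR³w))

This is a Sahlqvist (Geach-type) schema ◇^0□^0r → □^2◇^3r.
Minimal-valuation argument: fix x; take any y with xR^0y and any z with xR^2z. Set V(r) to the set of worlds R-reachable from y in exactly 0 steps. Then □^0r holds at y, so the antecedent holds at x; validity forces ◇^3r at z, giving a w with zR^3w and yR^0w.
First-order correspondent: ∀x ∀z (xR²z → ∃w (x = w ∧ zR³w)).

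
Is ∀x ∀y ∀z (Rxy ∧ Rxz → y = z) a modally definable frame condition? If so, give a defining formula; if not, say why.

The condition is partial functionality. A defining modal formula is ◇q → □q.
Suppose ◇q→□q is valid. Take Rxy, Rxz and set V(q)={y}. Then ◇q at x, so □q at x, so q at z, i.e. z=y.

Yes — defined by ◇q → □q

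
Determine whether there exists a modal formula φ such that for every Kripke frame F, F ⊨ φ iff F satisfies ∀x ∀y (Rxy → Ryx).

Yes, by r → □◇r

The condition is symmetry. A defining modal formula is r → □◇r.
Suppose r→□◇r is valid. Take Rxy and set V(r)={x}. Then r at x, so □◇r at x, so ◇r at y, so some z with Ryz has r; z=x, i.e. Ryx.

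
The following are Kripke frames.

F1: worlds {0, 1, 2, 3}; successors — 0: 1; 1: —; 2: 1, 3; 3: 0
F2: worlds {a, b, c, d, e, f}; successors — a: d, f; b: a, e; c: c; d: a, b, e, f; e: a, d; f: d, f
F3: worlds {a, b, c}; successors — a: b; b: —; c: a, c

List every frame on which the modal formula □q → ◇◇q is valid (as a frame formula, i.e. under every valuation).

F2

This is the axiom for a generalized confluence (Geach) condition; its first-order frame correspondent is ∀x ∃w (xRw ∧ xR²w).
F1: fails — at 0 but no w with 0Rw and 0R²w.
F2: ✓.
F3: fails — at a but no w with aRw and aR²w.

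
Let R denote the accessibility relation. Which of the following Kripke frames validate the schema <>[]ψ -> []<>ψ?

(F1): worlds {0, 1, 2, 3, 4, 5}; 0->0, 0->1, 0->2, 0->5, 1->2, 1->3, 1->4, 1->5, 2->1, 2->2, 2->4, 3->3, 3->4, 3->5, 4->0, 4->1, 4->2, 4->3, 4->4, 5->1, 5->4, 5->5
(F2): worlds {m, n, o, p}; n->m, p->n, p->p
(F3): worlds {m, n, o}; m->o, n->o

This is the axiom for convergence; its first-order frame correspondent is forall x forall y forall z (Rxy & Rxz -> exists w (Ryw & Rzw)).
(F1): condition met.
(F2): fails — Rnm and Rnm but m and m have no common successor.
(F3): fails — Rmo and Rmo but o and o have no common successor.

(F1)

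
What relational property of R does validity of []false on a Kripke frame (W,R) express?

This is the Ver axiom.
Its frame correspondent is emptiness of R — forall x forall y ~Rxy.

emptiness of R: forall x forall y ~Rxy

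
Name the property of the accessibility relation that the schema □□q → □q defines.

Density

Suppose □□q→□q is valid. Take Rxy and set V(q)={w : xR²w}. Then □□q at x, so □q at x, so q at y, i.e. ∃z(Rxz∧Rzy).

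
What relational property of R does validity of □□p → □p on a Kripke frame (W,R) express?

Suppose □□p→□p is valid. Take Rxy and set V(p)={w : xR²w}. Then □□p at x, so □p at x, so p at y, i.e. ∃z(Rxz∧Rzy).
Conversely, any frame satisfying ∀x ∀y (Rxy → ∃z (Rxz ∧ Rzy)) validates the schema.
Frame condition: ∀x ∀y (Rxy → ∃z (Rxz ∧ Rzy)).

Density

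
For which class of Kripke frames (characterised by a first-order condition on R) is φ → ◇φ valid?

Equivalently (dual form): □φ → φ.
Suppose □φ→φ is valid. At any x set V(φ)={w : Rxw}. Then □φ holds at x, so φ holds at x, i.e. Rxx.
The converse is a direct semantic check.
Frame condition: ∀x Rxx.

reflexivity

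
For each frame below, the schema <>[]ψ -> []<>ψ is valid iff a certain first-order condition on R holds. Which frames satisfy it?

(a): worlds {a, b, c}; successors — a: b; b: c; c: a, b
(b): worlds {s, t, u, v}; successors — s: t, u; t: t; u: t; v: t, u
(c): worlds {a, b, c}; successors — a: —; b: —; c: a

Frame correspondent (Sahlqvist): forall x forall y forall z (Rxy & Rxz -> exists w (Ryw & Rzw)) — i.e. convergence.
(a): fails — Rca and Rcb but a and b have no common successor.
(b): condition met.
(c): fails — Rca and Rca but a and a have no common successor.
Valid on: (b).

(b)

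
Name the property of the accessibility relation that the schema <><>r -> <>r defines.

Equivalently (dual form): □r → □□r.
Suppose □r→□□r is valid. Take Rxy, Ryz and set V(r)={w : Rxw}. Then □r at x, so □□r at x, so □r at y, so r at z, i.e. Rxz.

Transitivity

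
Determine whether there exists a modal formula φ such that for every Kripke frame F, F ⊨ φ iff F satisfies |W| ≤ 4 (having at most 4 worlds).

No — not modally definable

Modal frame validity is preserved under disjoint unions.
Any modal formula valid on each of 5 disjoint one-world frames is valid on their disjoint union (validity is preserved under disjoint unions). Each one-world frame has |W|=1≤4, but the union has |W|=5.
So the class is not modally definable.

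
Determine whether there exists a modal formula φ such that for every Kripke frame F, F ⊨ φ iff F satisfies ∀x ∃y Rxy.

Yes — defined by □p → ◇p

This is a Sahlqvist condition; the D axiom □p → ◇p defines it.
Suppose □p→◇p is valid. At any x set V(p)=W. Then □p at x, so ◇p at x, so x has a successor.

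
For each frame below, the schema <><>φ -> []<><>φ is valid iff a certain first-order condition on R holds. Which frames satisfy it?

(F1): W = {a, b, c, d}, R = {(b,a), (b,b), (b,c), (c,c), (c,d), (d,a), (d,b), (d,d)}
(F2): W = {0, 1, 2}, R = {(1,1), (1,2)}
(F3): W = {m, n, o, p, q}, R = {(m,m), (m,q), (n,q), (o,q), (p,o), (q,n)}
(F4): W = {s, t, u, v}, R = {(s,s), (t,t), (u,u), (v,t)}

(F4)

Frame correspondent (Sahlqvist): forall x forall y forall z ((x R^2 y & xRz) -> exists w (y = w & z R^2 w)) — i.e. a generalized confluence (Geach) condition.
(F1): fails — bR²a, bRa but no w with a=w and aR²w.
(F2): fails — 1R²1, 1R2 but no w with 1=w and 2R²w.
(F3): fails — mR²m, mRq but no w with m=w and qR²w.
(F4): condition met.
Valid on: (F4).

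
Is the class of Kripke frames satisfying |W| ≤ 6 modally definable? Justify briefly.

Any modally definable frame class is closed under disjoint unions.
Any modal formula valid on each of 7 disjoint one-world frames is valid on their disjoint union (validity is preserved under disjoint unions). Each one-world frame has |W|=1≤6, but the union has |W|=7.
So the class is not modally definable.

Not modally definable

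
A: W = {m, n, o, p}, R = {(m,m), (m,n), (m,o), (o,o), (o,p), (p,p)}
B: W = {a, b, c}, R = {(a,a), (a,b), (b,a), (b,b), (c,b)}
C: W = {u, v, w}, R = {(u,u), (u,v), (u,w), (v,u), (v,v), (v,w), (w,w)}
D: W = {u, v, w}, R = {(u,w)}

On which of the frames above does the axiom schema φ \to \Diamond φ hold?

This is the axiom for a generalized confluence (Geach) condition; its first-order frame correspondent is \forall x \exists w (x = w \wedge xRw).
A: fails — at n but no w with n=w and nRw.
B: fails — at c but no w with c=w and cRw.
C: satisfies the condition.
D: fails — at u but no t with u=t and uRt.

C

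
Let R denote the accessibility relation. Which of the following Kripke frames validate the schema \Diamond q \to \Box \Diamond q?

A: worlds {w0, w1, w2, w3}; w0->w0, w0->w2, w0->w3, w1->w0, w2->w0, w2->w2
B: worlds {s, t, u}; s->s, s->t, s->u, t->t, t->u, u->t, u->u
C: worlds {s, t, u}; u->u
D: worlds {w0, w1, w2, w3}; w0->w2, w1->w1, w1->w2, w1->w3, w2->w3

C

This is the axiom for the Euclidean property; its first-order frame correspondent is \forall x \forall y \forall z (Rxy \wedge Rxz \to Ryz).
A: fails — Rw0w2 and Rw0w3 but not Rw2w3.
B: fails — Rsu and Rss but not Rus.
C: holds.
D: fails — Rw0w2 and Rw0w2 but not Rw2w2.
Valid on: C.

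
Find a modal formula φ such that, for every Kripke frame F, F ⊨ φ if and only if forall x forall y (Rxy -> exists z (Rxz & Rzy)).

A defining formula is □□r → □r (the C4 axiom).
Suppose □□r→□r is valid. Take Rxy and set V(r)={w : xR²w}. Then □□r at x, so □r at x, so r at y, i.e. ∃z(Rxz∧Rzy).

□□r → □r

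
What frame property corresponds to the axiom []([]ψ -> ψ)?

shift-reflexivity

Suppose □(□ψ→ψ) is valid. Take Rxy and set V(ψ)={w : Ryw}. Then at y, □ψ holds; since □(□ψ→ψ) at x, □ψ→ψ at y, so ψ at y, i.e. Ryy.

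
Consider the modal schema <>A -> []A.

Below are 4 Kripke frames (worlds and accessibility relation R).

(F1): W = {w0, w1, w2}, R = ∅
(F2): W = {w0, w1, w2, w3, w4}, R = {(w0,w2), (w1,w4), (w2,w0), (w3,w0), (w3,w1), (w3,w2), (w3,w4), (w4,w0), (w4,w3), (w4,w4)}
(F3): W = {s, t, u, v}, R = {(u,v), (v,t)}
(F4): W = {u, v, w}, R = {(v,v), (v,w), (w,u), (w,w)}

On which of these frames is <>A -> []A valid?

(F1), (F3)

The schema corresponds to partial functionality: forall x forall y forall z (Rxy & Rxz -> y = z).
(F1): ✓.
(F2): fails — w3 sees both w0 and w1.
(F3): ✓.
(F4): fails — v sees both v and w.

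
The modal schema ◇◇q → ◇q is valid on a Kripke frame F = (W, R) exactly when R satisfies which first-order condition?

This schema is equivalent to the 4 axiom □q → □□q.
Its frame correspondent is transitivity — ∀x ∀y ∀z (Rxy ∧ Ryz → Rxz).

transitivity: ∀x ∀y ∀z (Rxy ∧ Ryz → Rxz)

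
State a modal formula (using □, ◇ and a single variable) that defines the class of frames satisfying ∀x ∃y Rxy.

This is seriality; the standard corresponding axiom is D: □p → ◇p.

□p → ◇p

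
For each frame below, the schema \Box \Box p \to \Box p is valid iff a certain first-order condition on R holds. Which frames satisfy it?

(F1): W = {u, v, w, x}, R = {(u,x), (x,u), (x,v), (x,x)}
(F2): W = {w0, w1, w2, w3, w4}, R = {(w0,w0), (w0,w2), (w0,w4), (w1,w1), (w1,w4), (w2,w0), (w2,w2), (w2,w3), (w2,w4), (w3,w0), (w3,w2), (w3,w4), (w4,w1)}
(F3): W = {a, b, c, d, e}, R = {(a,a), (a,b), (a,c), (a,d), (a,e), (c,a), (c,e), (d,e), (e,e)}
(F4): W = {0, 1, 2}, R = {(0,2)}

The schema corresponds to density: \forall x \forall y (Rxy \to \exists z (Rxz \wedge Rzy)).
(F1): condition met.
(F2): condition met.
(F3): condition met.
(F4): fails — R02 but no z with R0z and Rz2.

(F1), (F2), (F3)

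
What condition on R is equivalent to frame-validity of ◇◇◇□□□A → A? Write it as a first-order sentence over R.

This is a Sahlqvist (Geach-type) schema ◇^3□^3A → □^0◇^0A.
First-order correspondent: ∀x ∀y (xR³y → ∃w (yR³w ∧ x = w)).

∀x ∀y (xR³y → ∃w (yR³w ∧ x = w))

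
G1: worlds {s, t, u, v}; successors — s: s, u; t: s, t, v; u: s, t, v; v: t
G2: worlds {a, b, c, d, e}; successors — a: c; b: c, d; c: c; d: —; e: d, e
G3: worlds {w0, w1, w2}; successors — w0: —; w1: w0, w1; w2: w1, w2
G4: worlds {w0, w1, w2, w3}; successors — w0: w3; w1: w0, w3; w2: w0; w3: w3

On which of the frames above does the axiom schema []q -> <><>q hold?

G1

Frame correspondent (Sahlqvist): forall x exists w (xRw & x R^2 w) — i.e. a generalized confluence (Geach) condition.
G1: satisfies the condition.
G2: fails — at d but no w with dRw and dR²w.
G3: fails — at w0 but no w with w0Rw and w0R²w.
G4: fails — at w2 but no w with w2Rw and w2R²w.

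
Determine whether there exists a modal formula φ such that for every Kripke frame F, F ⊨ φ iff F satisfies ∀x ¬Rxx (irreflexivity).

No

Any modally definable frame class is closed under surjective bounded morphisms.
The 5-cycle (worlds w0,w1,w2,w3,w4 with w0→w1→w2→w3→w4→w0) is irreflexive, and the map sending every world to a single reflexive point • is a surjective bounded morphism (forth: every edge maps to (•,•); back: every world has a successor). So any modal formula valid on the 5-cycle is also valid on the reflexive point, which is not irreflexive.
So the class is not modally definable.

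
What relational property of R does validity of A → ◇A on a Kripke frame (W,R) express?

Reflexivity

This is frame-equivalent to □A → A (substitute ¬A for A and contrapose).
Suppose □A→A is valid. At any x set V(A)={w : Rxw}. Then □A holds at x, so A holds at x, i.e. Rxx.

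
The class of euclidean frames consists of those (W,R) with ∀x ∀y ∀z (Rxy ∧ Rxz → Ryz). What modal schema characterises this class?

This is the Euclidean property; the standard corresponding axiom is 5: ◇r → □◇r.

◇r → □◇r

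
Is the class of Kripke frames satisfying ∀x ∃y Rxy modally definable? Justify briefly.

Yes: it is seriality, defined by the D schema □r → ◇r.

Yes — defined by □r → ◇r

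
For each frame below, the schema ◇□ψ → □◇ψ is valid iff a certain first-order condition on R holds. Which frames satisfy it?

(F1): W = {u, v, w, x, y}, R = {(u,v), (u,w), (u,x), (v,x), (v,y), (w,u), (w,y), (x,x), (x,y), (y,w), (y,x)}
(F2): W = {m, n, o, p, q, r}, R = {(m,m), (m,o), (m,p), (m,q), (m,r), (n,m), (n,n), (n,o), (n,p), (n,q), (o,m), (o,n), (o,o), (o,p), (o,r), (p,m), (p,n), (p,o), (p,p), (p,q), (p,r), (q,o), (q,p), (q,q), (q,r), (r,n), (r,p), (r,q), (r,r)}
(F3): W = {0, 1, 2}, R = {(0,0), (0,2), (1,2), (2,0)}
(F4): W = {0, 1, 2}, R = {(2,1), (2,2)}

This is the axiom for convergence; its first-order frame correspondent is ∀x ∀y ∀z (Rxy ∧ Rxz → ∃w (Ryw ∧ Rzw)).
(F1): ✓.
(F2): ✓.
(F3): ✓.
(F4): fails — R22 and R21 but 2 and 1 have no common successor.

(F1), (F2), (F3)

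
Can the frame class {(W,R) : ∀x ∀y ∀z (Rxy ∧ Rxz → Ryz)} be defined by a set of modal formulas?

Definable; ◇p → □◇p defines it

This is a Sahlqvist condition; the 5 axiom ◇p → □◇p defines it.
Suppose ◇p→□◇p is valid. Take Rxy, Rxz and set V(p)={y}. Then ◇p at x, so □◇p at x, so ◇p at z, so some w with Rzw has p; w=y, i.e. Rzy. By symmetry of the argument, Ryz.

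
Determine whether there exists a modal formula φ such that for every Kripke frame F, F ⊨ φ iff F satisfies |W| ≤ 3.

Not modally definable

Any modally definable frame class is closed under disjoint unions.
Any modal formula valid on each of 4 disjoint one-world frames is valid on their disjoint union (validity is preserved under disjoint unions). Each one-world frame has |W|=1≤3, but the union has |W|=4.
Hence having at most 3 worlds is not modally definable.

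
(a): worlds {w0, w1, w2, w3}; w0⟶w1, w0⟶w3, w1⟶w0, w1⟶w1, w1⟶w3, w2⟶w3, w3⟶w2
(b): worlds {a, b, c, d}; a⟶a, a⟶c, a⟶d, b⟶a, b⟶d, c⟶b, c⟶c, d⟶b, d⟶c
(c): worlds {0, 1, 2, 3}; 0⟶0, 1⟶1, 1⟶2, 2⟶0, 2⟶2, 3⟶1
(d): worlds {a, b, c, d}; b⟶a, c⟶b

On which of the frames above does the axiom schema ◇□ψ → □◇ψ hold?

(c)

The schema corresponds to convergence: ∀x ∀y ∀z (Rxy ∧ Rxz → ∃w (Ryw ∧ Rzw)).
(a): fails — Rw0w1 and Rw0w3 but w1 and w3 have no common successor.
(b): fails — Rcc and Rcb but c and b have no common successor.
(c): condition met.
(d): fails — Rba and Rba but a and a have no common successor.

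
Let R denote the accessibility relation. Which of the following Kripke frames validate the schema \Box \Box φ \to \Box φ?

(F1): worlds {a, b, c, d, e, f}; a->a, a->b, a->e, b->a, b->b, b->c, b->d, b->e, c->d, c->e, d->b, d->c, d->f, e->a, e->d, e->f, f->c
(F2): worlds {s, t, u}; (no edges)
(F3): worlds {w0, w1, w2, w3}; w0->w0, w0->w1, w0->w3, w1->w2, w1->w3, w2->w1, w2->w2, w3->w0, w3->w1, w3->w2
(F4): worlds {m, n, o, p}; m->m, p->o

This is the axiom for density; its first-order frame correspondent is \forall x \forall y (Rxy \to \exists z (Rxz \wedge Rzy)).
(F1): fails — Rfc but no z with Rfz and Rzc.
(F2): ✓.
(F3): fails — Rw1w3 but no z with Rw1z and Rzw3.
(F4): fails — Rpo but no z with Rpz and Rzo.
Valid on: (F2).

(F2)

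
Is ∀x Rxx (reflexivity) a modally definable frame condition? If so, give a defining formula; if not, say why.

Definable; □r → r defines it

Yes: it is reflexivity, defined by the T schema □r → r.
Suppose □r→r is valid. At any x set V(r)={w : Rxw}. Then □r holds at x, so r holds at x, i.e. Rxx.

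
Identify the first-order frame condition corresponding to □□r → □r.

Suppose □□r→□r is valid. Take Rxy and set V(r)={w : xR²w}. Then □□r at x, so □r at x, so r at y, i.e. ∃z(Rxz∧Rzy).
The converse is a direct semantic check.
Frame condition: ∀x ∀y (Rxy → ∃z (Rxz ∧ Rzy)).

density: ∀x ∀y (Rxy → ∃z (Rxz ∧ Rzy))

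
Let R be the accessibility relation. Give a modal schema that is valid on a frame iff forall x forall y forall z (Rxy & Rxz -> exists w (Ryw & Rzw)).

The condition is convergence. The .2 schema ◇□p → □◇p defines it.
Suppose ◇□p→□◇p is valid. Take Rxy, Rxz and set V(p)={w : Ryw}. Then □p at y so ◇□p at x, so □◇p at x, so ◇p at z, giving w with Rzw and Ryw.

◇□p → □◇p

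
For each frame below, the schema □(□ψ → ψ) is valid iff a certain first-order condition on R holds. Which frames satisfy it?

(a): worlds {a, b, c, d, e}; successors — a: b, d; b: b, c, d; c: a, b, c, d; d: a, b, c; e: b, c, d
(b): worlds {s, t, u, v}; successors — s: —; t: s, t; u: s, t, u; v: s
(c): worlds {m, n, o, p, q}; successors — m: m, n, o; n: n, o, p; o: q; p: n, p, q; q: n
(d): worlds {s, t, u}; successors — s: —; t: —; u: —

(d)

The schema corresponds to shift-reflexivity: ∀x ∀y (Rxy → Ryy).
(a): fails — Rcd but not Rdd.
(b): fails — Rus but not Rss.
(c): fails — Rno but not Roo.
(d): holds.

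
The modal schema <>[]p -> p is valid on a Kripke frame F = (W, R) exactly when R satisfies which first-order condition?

This is frame-equivalent to p → □◇p (substitute ¬p for p and contrapose).
Suppose p→□◇p is valid. Take Rxy and set V(p)={x}. Then p at x, so □◇p at x, so ◇p at y, so some z with Ryz has p; z=x, i.e. Ryx.
Conversely, on a frame with symmetry the schema holds at every world under every valuation.
So the correspondent is symmetry.

Symmetry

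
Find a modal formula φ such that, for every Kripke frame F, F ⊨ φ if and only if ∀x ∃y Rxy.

A defining formula is □ψ → ◇ψ (the D axiom).
Suppose □ψ→◇ψ is valid. At any x set V(ψ)=W. Then □ψ at x, so ◇ψ at x, so x has a successor.

□ψ → ◇ψ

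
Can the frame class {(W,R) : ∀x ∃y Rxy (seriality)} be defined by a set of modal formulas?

Yes — defined by □q → ◇q

This is a Sahlqvist condition; the D axiom □q → ◇q defines it.
Suppose □q→◇q is valid. At any x set V(q)=W. Then □q at x, so ◇q at x, so x has a successor.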